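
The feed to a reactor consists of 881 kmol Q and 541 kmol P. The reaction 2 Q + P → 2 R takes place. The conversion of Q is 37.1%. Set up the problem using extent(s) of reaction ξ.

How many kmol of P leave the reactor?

378 kmol

Q reacted = 0.371 × 881 = 326.9 kmol; ν_Q = −2, so ξ = 326.9/2 = 163.4 kmol.
Outlet amounts (n = n₀ + ν ξ):
  Q: 881 − 2(163.4) = 554.1
  P: 541 − 1(163.4) = 377.6
  R: 0 + 2(163.4) = 326.9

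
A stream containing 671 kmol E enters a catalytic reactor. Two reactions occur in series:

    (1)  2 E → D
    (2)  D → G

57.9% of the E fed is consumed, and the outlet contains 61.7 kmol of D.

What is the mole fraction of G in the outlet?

Conversion of E: E consumed = 2ξ₁ = 0.579 × 671 → ξ₁ = 194.3 kmol.
D balance: n_D = 0 + 1ξ₁ − 1ξ₂ = 61.7 → ξ₂ = (1·194.3 − 61.7)/1 = 132.6 kmol.
Outlet amounts (n = n₀ + Σ ν·ξ):
  E: 671 − 2(194.3) = 282.5
  D: 0 + 1(194.3) − 1(132.6) = 61.7
  G: 0 + 1(132.6) = 132.6
Total out = 476.7 kmol; y_G = 132.6 / 476.7 = 0.278.

0.278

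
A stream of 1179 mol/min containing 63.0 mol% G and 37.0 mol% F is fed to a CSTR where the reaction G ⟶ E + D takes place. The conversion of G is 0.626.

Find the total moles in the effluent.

1640 mol/min

G reacted = 0.626 × 742.8 = 465 mol/min; ν_G = −1, so ξ = 465/1 = 465 mol/min.
Outlet amounts (n = n₀ + ν ξ):
  G: 742.8 − 1(465) = 277.8
  E: 0 + 1(465) = 465
  D: 0 + 1(465) = 465
  F: 436.2 (inert)
Total out = 277.8 + 465 + 465 + 436.2 = 1644 mol/min.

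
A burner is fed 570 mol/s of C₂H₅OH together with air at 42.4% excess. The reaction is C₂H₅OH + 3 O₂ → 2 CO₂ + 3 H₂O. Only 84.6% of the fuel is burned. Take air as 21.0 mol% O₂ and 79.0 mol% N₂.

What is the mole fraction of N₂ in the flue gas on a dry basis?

0.818

Stoichiometric O₂ = 3 × 570 = 1710 mol/s; O₂ fed = 1710 × 1.424 = 2435 mol/s.
N₂ fed = 2435 × 79/21 = 9160 mol/s.
Fuel reacted = 0.846 × 570 → ξ = 482.2 mol/s.
Outlet (n = n₀ + ν ξ):
  C₂H₅OH: 570 − 1(482.2) = 87.78
  O₂: 2435 − 3(482.2) = 988.4
  N₂: 9160 (inert)
  CO₂: 0 + 2(482.2) = 964.4
  H₂O: 0 + 3(482.2) = 1447
Dry total = 11200 mol/s; y_N₂ (dry) = 9160 / 11200 = 0.8178.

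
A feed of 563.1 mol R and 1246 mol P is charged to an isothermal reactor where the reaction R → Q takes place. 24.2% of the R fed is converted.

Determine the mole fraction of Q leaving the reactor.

R reacted = 0.242 × 563.1 = 136.3 mol; ν_R = −1, so ξ = 136.3/1 = 136.3 mol.
Outlet amounts (n = n₀ + ν ξ):
  R: 563.1 − 1(136.3) = 426.8
  Q: 0 + 1(136.3) = 136.3
  P: 1246 (inert)
Total out = 1809 mol; y_Q = 136.3 / 1809 = 0.07532.

0.0753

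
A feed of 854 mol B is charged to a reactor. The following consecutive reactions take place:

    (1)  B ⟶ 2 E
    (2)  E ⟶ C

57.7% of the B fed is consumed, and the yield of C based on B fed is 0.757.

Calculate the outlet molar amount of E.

339 mol

Conversion of B: B consumed = 1ξ₁ = 0.577 × 854 → ξ₁ = 492.8 mol.
Yield of C: 1ξ₂ / 854 = 0.757 → ξ₂ = 646.5 mol.
Outlet amounts (n = n₀ + Σ ν·ξ):
  B: 854 − 1(492.8) = 361.2
  E: 0 + 2(492.8) − 1(646.5) = 339
  C: 0 + 1(646.5) = 646.5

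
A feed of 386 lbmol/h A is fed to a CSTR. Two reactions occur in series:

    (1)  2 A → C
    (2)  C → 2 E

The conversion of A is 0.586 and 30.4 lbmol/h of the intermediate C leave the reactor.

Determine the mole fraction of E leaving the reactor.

0.465

Conversion of A: A consumed = 2ξ₁ = 0.586 × 386 → ξ₁ = 113.1 lbmol/h.
C balance: n_C = 0 + 1ξ₁ − 1ξ₂ = 30.4 → ξ₂ = (1·113.1 − 30.4)/1 = 82.7 lbmol/h.
Outlet amounts (n = n₀ + Σ ν·ξ):
  A: 386 − 2(113.1) = 159.8
  C: 0 + 1(113.1) − 1(82.7) = 30.4
  E: 0 + 2(82.7) = 165.4
Total out = 355.6 lbmol/h; y_E = 165.4 / 355.6 = 0.4651.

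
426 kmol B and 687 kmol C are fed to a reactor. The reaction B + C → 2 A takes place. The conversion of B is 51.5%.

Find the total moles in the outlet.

B reacted = 0.515 × 426 = 219.4 kmol; ν_B = −1, so ξ = 219.4/1 = 219.4 kmol.
Outlet amounts (n = n₀ + ν ξ):
  B: 426 − 1(219.4) = 206.6
  C: 687 − 1(219.4) = 467.6
  A: 0 + 2(219.4) = 438.8
Total out = 206.6 + 467.6 + 438.8 = 1113 kmol.

1110 kmol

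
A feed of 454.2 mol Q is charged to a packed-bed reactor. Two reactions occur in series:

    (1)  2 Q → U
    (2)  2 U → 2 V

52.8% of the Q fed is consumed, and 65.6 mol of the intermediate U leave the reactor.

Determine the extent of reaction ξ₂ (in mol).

Conversion of Q: Q consumed = 2ξ₁ = 0.528 × 454.2 → ξ₁ = 119.9 mol.
U balance: n_U = 0 + 1ξ₁ − 2ξ₂ = 65.6 → ξ₂ = (1·119.9 − 65.6)/2 = 27.15 mol.
Outlet amounts (n = n₀ + Σ ν·ξ):
  Q: 454.2 − 2(119.9) = 214.4
  U: 0 + 1(119.9) − 2(27.15) = 65.6
  V: 0 + 2(27.15) = 54.31

ξ₂ = 27.2 mol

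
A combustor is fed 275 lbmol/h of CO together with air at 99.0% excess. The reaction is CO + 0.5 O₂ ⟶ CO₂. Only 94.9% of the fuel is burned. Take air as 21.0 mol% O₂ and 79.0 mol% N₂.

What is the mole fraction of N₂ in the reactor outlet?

Stoichiometric O₂ = 0.5 × 275 = 137.5 lbmol/h; O₂ fed = 137.5 × 1.990 = 273.6 lbmol/h.
N₂ fed = 273.6 × 79/21 = 1029 lbmol/h.
Fuel reacted = 0.949 × 275 → ξ = 261 lbmol/h.
Outlet (n = n₀ + ν ξ):
  CO: 275 − 1(261) = 14.03
  O₂: 273.6 − 0.5(261) = 143.1
  N₂: 1029 (inert)
  CO₂: 0 + 1(261) = 261
Total out = 1447 lbmol/h; y_N₂ = 1029 / 1447 = 0.7111.

0.711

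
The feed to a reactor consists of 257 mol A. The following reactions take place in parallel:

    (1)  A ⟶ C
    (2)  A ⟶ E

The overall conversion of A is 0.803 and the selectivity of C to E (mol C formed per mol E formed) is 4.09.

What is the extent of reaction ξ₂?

ξ₂ = 40.5 mol

Conversion of A: A consumed = 0.803 × 257 = 206.4 mol = 1ξ₁ + 1ξ₂.
Selectivity: 1ξ₁ / (1ξ₂) = 4.09 → ξ₁ = 4.09 ξ₂.
Substitute: (1·4.09 + 1) ξ₂ = 206.4 → ξ₂ = 40.54 mol, ξ₁ = 165.8 mol.
Outlet amounts (n = n₀ + Σ ν·ξ):
  A: 257 − 1(165.8) − 1(40.54) = 50.63
  C: 0 + 1(165.8) = 165.8
  E: 0 + 1(40.54) = 40.54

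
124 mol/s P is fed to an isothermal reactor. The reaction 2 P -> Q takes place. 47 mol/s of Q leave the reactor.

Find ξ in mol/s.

ξ = 47 mol/s

For Q: n = n₀ + 1ξ → 47 = 0 + 1ξ, giving ξ = 47 mol/s.
Outlet amounts (n = n₀ + ν ξ):
  P: 124 − 2(47) = 30
  Q: 0 + 1(47) = 47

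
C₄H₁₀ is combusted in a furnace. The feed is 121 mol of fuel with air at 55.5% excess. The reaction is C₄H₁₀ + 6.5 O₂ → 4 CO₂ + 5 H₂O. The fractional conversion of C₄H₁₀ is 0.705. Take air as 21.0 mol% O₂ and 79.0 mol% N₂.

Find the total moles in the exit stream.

Stoichiometric O₂ = 6.5 × 121 = 786.5 mol; O₂ fed = 786.5 × 1.555 = 1223 mol.
N₂ fed = 1223 × 79/21 = 4601 mol.
Fuel reacted = 0.705 × 121 → ξ = 85.3 mol.
Outlet (n = n₀ + ν ξ):
  C₄H₁₀: 121 − 1(85.3) = 35.7
  O₂: 1223 − 6.5(85.3) = 668.5
  N₂: 4601 (inert)
  CO₂: 0 + 4(85.3) = 341.2
  H₂O: 0 + 5(85.3) = 426.5
Total out = 35.7 + 668.5 + 4601 + 341.2 + 426.5 = 6073 mol.

6070 mol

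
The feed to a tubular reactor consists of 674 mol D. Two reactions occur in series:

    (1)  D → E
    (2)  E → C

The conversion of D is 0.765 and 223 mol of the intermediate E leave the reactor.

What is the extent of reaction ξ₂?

ξ₂ = 293 mol

Conversion of D: D consumed = 1ξ₁ = 0.765 × 674 → ξ₁ = 515.6 mol.
E balance: n_E = 0 + 1ξ₁ − 1ξ₂ = 223 → ξ₂ = (1·515.6 − 223)/1 = 292.6 mol.
Outlet amounts (n = n₀ + Σ ν·ξ):
  D: 674 − 1(515.6) = 158.4
  E: 0 + 1(515.6) − 1(292.6) = 223
  C: 0 + 1(292.6) = 292.6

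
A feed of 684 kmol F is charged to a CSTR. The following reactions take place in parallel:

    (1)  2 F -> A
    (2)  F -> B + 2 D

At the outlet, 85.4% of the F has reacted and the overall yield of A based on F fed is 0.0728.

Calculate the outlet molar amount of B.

485 kmol

Yield of A: 1ξ₁ / 684 = 0.0728 → ξ₁ = 49.8 kmol.
Conversion of F: 2ξ₁ + 1ξ₂ = 0.854 × 684 = 584.1 → ξ₂ = 484.5 kmol.
Outlet amounts (n = n₀ + Σ ν·ξ):
  F: 684 − 2(49.8) − 1(484.5) = 99.86
  A: 0 + 1(49.8) = 49.8
  B: 0 + 1(484.5) = 484.5
  D: 0 + 2(484.5) = 969.1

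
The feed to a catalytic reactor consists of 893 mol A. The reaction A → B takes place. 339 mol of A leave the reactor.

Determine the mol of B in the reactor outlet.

For A: n = n₀ − 1ξ → 339 = 893 − 1ξ, giving ξ = 554 mol.
Outlet amounts (n = n₀ + ν ξ):
  A: 893 − 1(554) = 339
  B: 0 + 1(554) = 554

554 mol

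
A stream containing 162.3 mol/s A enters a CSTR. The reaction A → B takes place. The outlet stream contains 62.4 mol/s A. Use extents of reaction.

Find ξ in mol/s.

For A: n = n₀ − 1ξ → 62.4 = 162.3 − 1ξ, giving ξ = 99.9 mol/s.
Outlet amounts (n = n₀ + ν ξ):
  A: 162.3 − 1(99.9) = 62.4
  B: 0 + 1(99.9) = 99.9

ξ = 99.9 mol/s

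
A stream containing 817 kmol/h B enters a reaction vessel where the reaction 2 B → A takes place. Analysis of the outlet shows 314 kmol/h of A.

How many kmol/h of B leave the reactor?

189 kmol/h

For A: n = n₀ + 1ξ → 314 = 0 + 1ξ, giving ξ = 314 kmol/h.
Outlet amounts (n = n₀ + ν ξ):
  B: 817 − 2(314) = 189
  A: 0 + 1(314) = 314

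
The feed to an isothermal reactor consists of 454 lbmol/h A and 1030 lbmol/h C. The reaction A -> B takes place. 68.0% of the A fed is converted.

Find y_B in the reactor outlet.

0.208

A reacted = 0.68 × 454 = 308.7 lbmol/h; ν_A = −1, so ξ = 308.7/1 = 308.7 lbmol/h.
Outlet amounts (n = n₀ + ν ξ):
  A: 454 − 1(308.7) = 145.3
  B: 0 + 1(308.7) = 308.7
  C: 1030 (inert)
Total out = 1484 lbmol/h; y_B = 308.7 / 1484 = 0.208.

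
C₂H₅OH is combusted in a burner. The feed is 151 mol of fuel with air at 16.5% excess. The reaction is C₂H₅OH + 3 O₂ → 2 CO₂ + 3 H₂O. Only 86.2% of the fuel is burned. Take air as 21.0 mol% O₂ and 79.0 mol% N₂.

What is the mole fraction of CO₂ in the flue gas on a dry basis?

Stoichiometric O₂ = 3 × 151 = 453 mol; O₂ fed = 453 × 1.165 = 527.7 mol.
N₂ fed = 527.7 × 79/21 = 1985 mol.
Fuel reacted = 0.862 × 151 → ξ = 130.2 mol.
Outlet (n = n₀ + ν ξ):
  C₂H₅OH: 151 − 1(130.2) = 20.84
  O₂: 527.7 − 3(130.2) = 137.3
  N₂: 1985 (inert)
  CO₂: 0 + 2(130.2) = 260.3
  H₂O: 0 + 3(130.2) = 390.5
Dry total = 2404 mol; y_CO₂ (dry) = 260.3 / 2404 = 0.1083.

0.108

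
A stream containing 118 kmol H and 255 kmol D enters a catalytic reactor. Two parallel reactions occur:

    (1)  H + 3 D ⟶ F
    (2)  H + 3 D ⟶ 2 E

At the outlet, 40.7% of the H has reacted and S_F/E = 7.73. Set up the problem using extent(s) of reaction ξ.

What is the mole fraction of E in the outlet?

0.0252

Conversion of H: H consumed = 0.407 × 118 = 48.03 kmol = 1ξ₁ + 1ξ₂.
Selectivity: 1ξ₁ / (2ξ₂) = 7.73 → ξ₁ = 15.46 ξ₂.
Substitute: (1·15.46 + 1) ξ₂ = 48.03 → ξ₂ = 2.918 kmol, ξ₁ = 45.11 kmol.
Outlet amounts (n = n₀ + Σ ν·ξ):
  H: 118 − 1(45.11) − 1(2.918) = 69.97
  D: 255 − 3(45.11) − 3(2.918) = 110.9
  F: 0 + 1(45.11) = 45.11
  E: 0 + 2(2.918) = 5.835
Total out = 231.8 kmol; y_E = 5.835 / 231.8 = 0.02517.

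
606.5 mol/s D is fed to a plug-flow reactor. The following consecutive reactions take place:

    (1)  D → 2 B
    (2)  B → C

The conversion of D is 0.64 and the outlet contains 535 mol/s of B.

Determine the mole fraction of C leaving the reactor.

0.243

Conversion of D: D consumed = 1ξ₁ = 0.64 × 606.5 → ξ₁ = 388.2 mol/s.
B balance: n_B = 0 + 2ξ₁ − 1ξ₂ = 535 → ξ₂ = (2·388.2 − 535)/1 = 241.3 mol/s.
Outlet amounts (n = n₀ + Σ ν·ξ):
  D: 606.5 − 1(388.2) = 218.3
  B: 0 + 2(388.2) − 1(241.3) = 535
  C: 0 + 1(241.3) = 241.3
Total out = 994.7 mol/s; y_C = 241.3 / 994.7 = 0.2426.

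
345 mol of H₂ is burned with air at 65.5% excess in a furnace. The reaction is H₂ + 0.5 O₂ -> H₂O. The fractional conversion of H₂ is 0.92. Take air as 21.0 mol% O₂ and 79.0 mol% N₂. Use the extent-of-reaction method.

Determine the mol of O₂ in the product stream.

Stoichiometric O₂ = 0.5 × 345 = 172.5 mol; O₂ fed = 172.5 × 1.655 = 285.5 mol.
N₂ fed = 285.5 × 79/21 = 1074 mol.
Fuel reacted = 0.92 × 345 → ξ = 317.4 mol.
Outlet (n = n₀ + ν ξ):
  H₂: 345 − 1(317.4) = 27.6
  O₂: 285.5 − 0.5(317.4) = 126.8
  N₂: 1074 (inert)
  H₂O: 0 + 1(317.4) = 317.4

127 mol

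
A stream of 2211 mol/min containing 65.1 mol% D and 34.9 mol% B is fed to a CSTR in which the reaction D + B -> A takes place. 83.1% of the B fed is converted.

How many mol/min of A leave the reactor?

641 mol/min

B reacted = 0.831 × 771.6 = 641.2 mol/min; ν_B = −1, so ξ = 641.2/1 = 641.2 mol/min.
Outlet amounts (n = n₀ + ν ξ):
  D: 1439 − 1(641.2) = 798.1
  B: 771.6 − 1(641.2) = 130.4
  A: 0 + 1(641.2) = 641.2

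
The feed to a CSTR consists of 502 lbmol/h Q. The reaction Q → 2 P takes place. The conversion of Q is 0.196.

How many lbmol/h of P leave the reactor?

197 lbmol/h

Q reacted = 0.196 × 502 = 98.39 lbmol/h; ν_Q = −1, so ξ = 98.39/1 = 98.39 lbmol/h.
Outlet amounts (n = n₀ + ν ξ):
  Q: 502 − 1(98.39) = 403.6
  P: 0 + 2(98.39) = 196.8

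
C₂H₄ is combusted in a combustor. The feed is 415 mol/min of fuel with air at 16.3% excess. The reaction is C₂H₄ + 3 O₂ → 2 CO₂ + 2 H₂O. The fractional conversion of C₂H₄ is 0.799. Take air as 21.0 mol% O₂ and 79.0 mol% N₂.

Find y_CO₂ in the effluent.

0.0907

Stoichiometric O₂ = 3 × 415 = 1245 mol/min; O₂ fed = 1245 × 1.163 = 1448 mol/min.
N₂ fed = 1448 × 79/21 = 5447 mol/min.
Fuel reacted = 0.799 × 415 → ξ = 331.6 mol/min.
Outlet (n = n₀ + ν ξ):
  C₂H₄: 415 − 1(331.6) = 83.41
  O₂: 1448 − 3(331.6) = 453.2
  N₂: 5447 (inert)
  CO₂: 0 + 2(331.6) = 663.2
  H₂O: 0 + 2(331.6) = 663.2
Total out = 7310 mol/min; y_CO₂ = 663.2 / 7310 = 0.09072.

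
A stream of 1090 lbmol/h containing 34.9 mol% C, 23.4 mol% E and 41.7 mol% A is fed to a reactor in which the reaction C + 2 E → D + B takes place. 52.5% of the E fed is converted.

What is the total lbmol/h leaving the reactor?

1020 lbmol/h

E reacted = 0.525 × 255.1 = 133.9 lbmol/h; ν_E = −2, so ξ = 133.9/2 = 66.95 lbmol/h.
Outlet amounts (n = n₀ + ν ξ):
  C: 380.4 − 1(66.95) = 313.5
  E: 255.1 − 2(66.95) = 121.2
  D: 0 + 1(66.95) = 66.95
  B: 0 + 1(66.95) = 66.95
  A: 454.5 (inert)
Total out = 313.5 + 121.2 + 66.95 + 66.95 + 454.5 = 1023 lbmol/h.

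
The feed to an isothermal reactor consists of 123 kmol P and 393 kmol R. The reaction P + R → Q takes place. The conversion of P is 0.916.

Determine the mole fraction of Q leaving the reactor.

0.279

P reacted = 0.916 × 123 = 112.7 kmol; ν_P = −1, so ξ = 112.7/1 = 112.7 kmol.
Outlet amounts (n = n₀ + ν ξ):
  P: 123 − 1(112.7) = 10.33
  R: 393 − 1(112.7) = 280.3
  Q: 0 + 1(112.7) = 112.7
Total out = 403.3 kmol; y_Q = 112.7 / 403.3 = 0.2793.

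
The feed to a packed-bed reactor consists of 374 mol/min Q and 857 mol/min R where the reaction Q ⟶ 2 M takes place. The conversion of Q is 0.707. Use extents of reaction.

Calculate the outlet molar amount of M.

529 mol/min

Q reacted = 0.707 × 374 = 264.4 mol/min; ν_Q = −1, so ξ = 264.4/1 = 264.4 mol/min.
Outlet amounts (n = n₀ + ν ξ):
  Q: 374 − 1(264.4) = 109.6
  M: 0 + 2(264.4) = 528.8
  R: 857 (inert)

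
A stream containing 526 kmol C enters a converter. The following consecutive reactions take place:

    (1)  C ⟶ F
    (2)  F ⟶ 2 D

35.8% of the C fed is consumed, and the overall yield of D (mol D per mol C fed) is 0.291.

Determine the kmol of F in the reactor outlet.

112 kmol

Conversion of C: C consumed = 1ξ₁ = 0.358 × 526 → ξ₁ = 188.3 kmol.
Yield of D: 2ξ₂ / 526 = 0.291 → ξ₂ = 76.53 kmol.
Outlet amounts (n = n₀ + Σ ν·ξ):
  C: 526 − 1(188.3) = 337.7
  F: 0 + 1(188.3) − 1(76.53) = 111.8
  D: 0 + 2(76.53) = 153.1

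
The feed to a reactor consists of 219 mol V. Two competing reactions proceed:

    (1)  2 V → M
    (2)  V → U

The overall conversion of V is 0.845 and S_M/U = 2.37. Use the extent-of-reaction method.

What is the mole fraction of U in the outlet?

0.226

Conversion of V: V consumed = 0.845 × 219 = 185.1 mol = 2ξ₁ + 1ξ₂.
Selectivity: 1ξ₁ / (1ξ₂) = 2.37 → ξ₁ = 2.37 ξ₂.
Substitute: (2·2.37 + 1) ξ₂ = 185.1 → ξ₂ = 32.24 mol, ξ₁ = 76.41 mol.
Outlet amounts (n = n₀ + Σ ν·ξ):
  V: 219 − 2(76.41) − 1(32.24) = 33.94
  M: 0 + 1(76.41) = 76.41
  U: 0 + 1(32.24) = 32.24
Total out = 142.6 mol; y_U = 32.24 / 142.6 = 0.2261.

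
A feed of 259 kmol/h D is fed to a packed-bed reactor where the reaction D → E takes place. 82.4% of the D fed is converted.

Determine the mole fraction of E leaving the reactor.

0.824

D reacted = 0.824 × 259 = 213.4 kmol/h; ν_D = −1, so ξ = 213.4/1 = 213.4 kmol/h.
Outlet amounts (n = n₀ + ν ξ):
  D: 259 − 1(213.4) = 45.58
  E: 0 + 1(213.4) = 213.4
Total out = 259 kmol/h; y_E = 213.4 / 259 = 0.824.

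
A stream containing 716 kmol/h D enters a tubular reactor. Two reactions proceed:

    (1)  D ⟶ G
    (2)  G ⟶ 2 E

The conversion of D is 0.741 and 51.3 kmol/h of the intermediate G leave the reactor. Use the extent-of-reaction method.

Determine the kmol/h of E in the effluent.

Conversion of D: D consumed = 1ξ₁ = 0.741 × 716 → ξ₁ = 530.6 kmol/h.
G balance: n_G = 0 + 1ξ₁ − 1ξ₂ = 51.3 → ξ₂ = (1·530.6 − 51.3)/1 = 479.3 kmol/h.
Outlet amounts (n = n₀ + Σ ν·ξ):
  D: 716 − 1(530.6) = 185.4
  G: 0 + 1(530.6) − 1(479.3) = 51.3
  E: 0 + 2(479.3) = 958.5

959 kmol/h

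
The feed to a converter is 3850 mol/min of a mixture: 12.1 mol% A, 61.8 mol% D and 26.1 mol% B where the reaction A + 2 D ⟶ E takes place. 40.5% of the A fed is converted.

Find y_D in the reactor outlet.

0.576

A reacted = 0.405 × 465.9 = 188.7 mol/min; ν_A = −1, so ξ = 188.7/1 = 188.7 mol/min.
Outlet amounts (n = n₀ + ν ξ):
  A: 465.9 − 1(188.7) = 277.2
  D: 2379 − 2(188.7) = 2002
  E: 0 + 1(188.7) = 188.7
  B: 1005 (inert)
Total out = 3473 mol/min; y_D = 2002 / 3473 = 0.5765.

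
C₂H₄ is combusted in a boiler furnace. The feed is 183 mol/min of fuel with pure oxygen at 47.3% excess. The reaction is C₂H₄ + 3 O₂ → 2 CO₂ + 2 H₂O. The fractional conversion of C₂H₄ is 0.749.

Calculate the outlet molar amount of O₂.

Stoichiometric O₂ = 3 × 183 = 549 mol/min; O₂ fed = 549 × 1.473 = 808.7 mol/min.
Fuel reacted = 0.749 × 183 → ξ = 137.1 mol/min.
Outlet (n = n₀ + ν ξ):
  C₂H₄: 183 − 1(137.1) = 45.93
  O₂: 808.7 − 3(137.1) = 397.5
  CO₂: 0 + 2(137.1) = 274.1
  H₂O: 0 + 2(137.1) = 274.1

397 mol/min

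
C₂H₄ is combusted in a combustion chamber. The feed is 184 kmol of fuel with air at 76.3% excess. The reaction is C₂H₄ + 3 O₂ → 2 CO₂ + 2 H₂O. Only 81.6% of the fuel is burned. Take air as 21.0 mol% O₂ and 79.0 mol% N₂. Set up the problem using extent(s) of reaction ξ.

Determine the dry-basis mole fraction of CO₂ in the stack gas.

0.0665

Stoichiometric O₂ = 3 × 184 = 552 kmol; O₂ fed = 552 × 1.763 = 973.2 kmol.
N₂ fed = 973.2 × 79/21 = 3661 kmol.
Fuel reacted = 0.816 × 184 → ξ = 150.1 kmol.
Outlet (n = n₀ + ν ξ):
  C₂H₄: 184 − 1(150.1) = 33.86
  O₂: 973.2 − 3(150.1) = 522.7
  N₂: 3661 (inert)
  CO₂: 0 + 2(150.1) = 300.3
  H₂O: 0 + 2(150.1) = 300.3
Dry total = 4518 kmol; y_CO₂ (dry) = 300.3 / 4518 = 0.06647.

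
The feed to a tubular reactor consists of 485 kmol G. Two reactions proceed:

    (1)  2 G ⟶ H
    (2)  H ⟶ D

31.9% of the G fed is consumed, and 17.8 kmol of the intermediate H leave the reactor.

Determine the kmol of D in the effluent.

59.6 kmol

Conversion of G: G consumed = 2ξ₁ = 0.319 × 485 → ξ₁ = 77.36 kmol.
H balance: n_H = 0 + 1ξ₁ − 1ξ₂ = 17.8 → ξ₂ = (1·77.36 − 17.8)/1 = 59.56 kmol.
Outlet amounts (n = n₀ + Σ ν·ξ):
  G: 485 − 2(77.36) = 330.3
  H: 0 + 1(77.36) − 1(59.56) = 17.8
  D: 0 + 1(59.56) = 59.56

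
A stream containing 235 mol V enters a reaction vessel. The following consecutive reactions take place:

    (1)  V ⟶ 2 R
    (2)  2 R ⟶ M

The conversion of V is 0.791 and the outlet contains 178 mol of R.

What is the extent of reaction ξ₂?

ξ₂ = 96.9 mol

Conversion of V: V consumed = 1ξ₁ = 0.791 × 235 → ξ₁ = 185.9 mol.
R balance: n_R = 0 + 2ξ₁ − 2ξ₂ = 178 → ξ₂ = (2·185.9 − 178)/2 = 96.89 mol.
Outlet amounts (n = n₀ + Σ ν·ξ):
  V: 235 − 1(185.9) = 49.11
  R: 0 + 2(185.9) − 2(96.89) = 178
  M: 0 + 1(96.89) = 96.89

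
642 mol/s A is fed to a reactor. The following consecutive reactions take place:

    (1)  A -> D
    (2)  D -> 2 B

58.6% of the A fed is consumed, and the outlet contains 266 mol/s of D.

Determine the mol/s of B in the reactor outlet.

220 mol/s

Conversion of A: A consumed = 1ξ₁ = 0.586 × 642 → ξ₁ = 376.2 mol/s.
D balance: n_D = 0 + 1ξ₁ − 1ξ₂ = 266 → ξ₂ = (1·376.2 − 266)/1 = 110.2 mol/s.
Outlet amounts (n = n₀ + Σ ν·ξ):
  A: 642 − 1(376.2) = 265.8
  D: 0 + 1(376.2) − 1(110.2) = 266
  B: 0 + 2(110.2) = 220.4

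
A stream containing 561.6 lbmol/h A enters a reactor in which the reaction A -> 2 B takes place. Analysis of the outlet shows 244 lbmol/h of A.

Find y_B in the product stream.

For A: n = n₀ − 1ξ → 244 = 561.6 − 1ξ, giving ξ = 317.6 lbmol/h.
Outlet amounts (n = n₀ + ν ξ):
  A: 561.6 − 1(317.6) = 244
  B: 0 + 2(317.6) = 635.2
Total out = 879.2 lbmol/h; y_B = 635.2 / 879.2 = 0.7225.

0.722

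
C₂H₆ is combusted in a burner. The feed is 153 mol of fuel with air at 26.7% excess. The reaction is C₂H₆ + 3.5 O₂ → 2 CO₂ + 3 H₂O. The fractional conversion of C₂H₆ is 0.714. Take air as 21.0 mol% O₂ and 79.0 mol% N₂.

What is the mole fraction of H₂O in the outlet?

Stoichiometric O₂ = 3.5 × 153 = 535.5 mol; O₂ fed = 535.5 × 1.267 = 678.5 mol.
N₂ fed = 678.5 × 79/21 = 2552 mol.
Fuel reacted = 0.714 × 153 → ξ = 109.2 mol.
Outlet (n = n₀ + ν ξ):
  C₂H₆: 153 − 1(109.2) = 43.76
  O₂: 678.5 − 3.5(109.2) = 296.1
  N₂: 2552 (inert)
  CO₂: 0 + 2(109.2) = 218.5
  H₂O: 0 + 3(109.2) = 327.7
Total out = 3438 mol; y_H₂O = 327.7 / 3438 = 0.09531.

0.0953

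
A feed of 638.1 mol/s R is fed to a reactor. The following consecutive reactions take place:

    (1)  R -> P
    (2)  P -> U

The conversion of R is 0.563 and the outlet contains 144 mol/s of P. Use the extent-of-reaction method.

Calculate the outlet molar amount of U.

215 mol/s

Conversion of R: R consumed = 1ξ₁ = 0.563 × 638.1 → ξ₁ = 359.3 mol/s.
P balance: n_P = 0 + 1ξ₁ − 1ξ₂ = 144 → ξ₂ = (1·359.3 − 144)/1 = 215.3 mol/s.
Outlet amounts (n = n₀ + Σ ν·ξ):
  R: 638.1 − 1(359.3) = 278.8
  P: 0 + 1(359.3) − 1(215.3) = 144
  U: 0 + 1(215.3) = 215.3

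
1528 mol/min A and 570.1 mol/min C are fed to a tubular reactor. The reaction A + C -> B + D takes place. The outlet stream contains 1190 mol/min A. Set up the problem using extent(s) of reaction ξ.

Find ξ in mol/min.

For A: n = n₀ − 1ξ → 1190 = 1528 − 1ξ, giving ξ = 338 mol/min.
Outlet amounts (n = n₀ + ν ξ):
  A: 1528 − 1(338) = 1190
  C: 570.1 − 1(338) = 232.1
  B: 0 + 1(338) = 338
  D: 0 + 1(338) = 338

ξ = 338 mol/min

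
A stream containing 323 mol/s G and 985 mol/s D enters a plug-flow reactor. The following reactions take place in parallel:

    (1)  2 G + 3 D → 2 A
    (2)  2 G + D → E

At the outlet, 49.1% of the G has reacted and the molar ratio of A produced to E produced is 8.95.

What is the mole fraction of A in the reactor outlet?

0.12

Conversion of G: G consumed = 0.491 × 323 = 158.6 mol/s = 2ξ₁ + 2ξ₂.
Selectivity: 2ξ₁ / (1ξ₂) = 8.95 → ξ₁ = 4.475 ξ₂.
Substitute: (2·4.475 + 2) ξ₂ = 158.6 → ξ₂ = 14.48 mol/s, ξ₁ = 64.81 mol/s.
Outlet amounts (n = n₀ + Σ ν·ξ):
  G: 323 − 2(64.81) − 2(14.48) = 164.4
  D: 985 − 3(64.81) − 1(14.48) = 776.1
  A: 0 + 2(64.81) = 129.6
  E: 0 + 1(14.48) = 14.48
Total out = 1085 mol/s; y_A = 129.6 / 1085 = 0.1195.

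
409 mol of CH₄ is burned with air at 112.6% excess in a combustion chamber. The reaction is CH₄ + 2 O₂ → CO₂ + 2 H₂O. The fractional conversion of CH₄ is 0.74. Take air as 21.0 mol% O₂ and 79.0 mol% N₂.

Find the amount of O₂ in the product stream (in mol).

Stoichiometric O₂ = 2 × 409 = 818 mol; O₂ fed = 818 × 2.126 = 1739 mol.
N₂ fed = 1739 × 79/21 = 6542 mol.
Fuel reacted = 0.74 × 409 → ξ = 302.7 mol.
Outlet (n = n₀ + ν ξ):
  CH₄: 409 − 1(302.7) = 106.3
  O₂: 1739 − 2(302.7) = 1134
  N₂: 6542 (inert)
  CO₂: 0 + 1(302.7) = 302.7
  H₂O: 0 + 2(302.7) = 605.3

1130 mol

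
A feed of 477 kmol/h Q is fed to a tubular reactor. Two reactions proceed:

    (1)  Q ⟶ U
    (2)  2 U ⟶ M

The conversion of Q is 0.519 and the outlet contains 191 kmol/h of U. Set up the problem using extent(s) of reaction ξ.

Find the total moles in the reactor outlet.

Conversion of Q: Q consumed = 1ξ₁ = 0.519 × 477 → ξ₁ = 247.6 kmol/h.
U balance: n_U = 0 + 1ξ₁ − 2ξ₂ = 191 → ξ₂ = (1·247.6 − 191)/2 = 28.28 kmol/h.
Outlet amounts (n = n₀ + Σ ν·ξ):
  Q: 477 − 1(247.6) = 229.4
  U: 0 + 1(247.6) − 2(28.28) = 191
  M: 0 + 1(28.28) = 28.28
Total out = 229.4 + 191 + 28.28 = 448.7 kmol/h.

449 kmol/h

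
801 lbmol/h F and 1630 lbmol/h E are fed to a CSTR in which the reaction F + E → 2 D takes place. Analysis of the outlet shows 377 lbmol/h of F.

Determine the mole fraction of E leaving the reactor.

For F: n = n₀ − 1ξ → 377 = 801 − 1ξ, giving ξ = 424 lbmol/h.
Outlet amounts (n = n₀ + ν ξ):
  F: 801 − 1(424) = 377
  E: 1630 − 1(424) = 1206
  D: 0 + 2(424) = 848
Total out = 2431 lbmol/h; y_E = 1206 / 2431 = 0.4961.

0.496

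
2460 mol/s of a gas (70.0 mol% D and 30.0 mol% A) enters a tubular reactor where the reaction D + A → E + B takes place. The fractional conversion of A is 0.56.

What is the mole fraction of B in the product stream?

0.168

A reacted = 0.56 × 738 = 413.3 mol/s; ν_A = −1, so ξ = 413.3/1 = 413.3 mol/s.
Outlet amounts (n = n₀ + ν ξ):
  D: 1722 − 1(413.3) = 1309
  A: 738 − 1(413.3) = 324.7
  E: 0 + 1(413.3) = 413.3
  B: 0 + 1(413.3) = 413.3
Total out = 2460 mol/s; y_B = 413.3 / 2460 = 0.168.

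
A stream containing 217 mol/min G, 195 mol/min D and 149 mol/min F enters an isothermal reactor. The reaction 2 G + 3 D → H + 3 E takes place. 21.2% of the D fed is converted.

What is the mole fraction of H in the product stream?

0.0252

D reacted = 0.212 × 195 = 41.34 mol/min; ν_D = −3, so ξ = 41.34/3 = 13.78 mol/min.
Outlet amounts (n = n₀ + ν ξ):
  G: 217 − 2(13.78) = 189.4
  D: 195 − 3(13.78) = 153.7
  H: 0 + 1(13.78) = 13.78
  E: 0 + 3(13.78) = 41.34
  F: 149 (inert)
Total out = 547.2 mol/min; y_H = 13.78 / 547.2 = 0.02518.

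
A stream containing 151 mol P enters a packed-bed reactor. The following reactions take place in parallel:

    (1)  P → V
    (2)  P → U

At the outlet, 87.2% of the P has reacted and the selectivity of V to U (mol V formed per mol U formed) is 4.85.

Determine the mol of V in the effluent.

Conversion of P: P consumed = 0.872 × 151 = 131.7 mol = 1ξ₁ + 1ξ₂.
Selectivity: 1ξ₁ / (1ξ₂) = 4.85 → ξ₁ = 4.85 ξ₂.
Substitute: (1·4.85 + 1) ξ₂ = 131.7 → ξ₂ = 22.51 mol, ξ₁ = 109.2 mol.
Outlet amounts (n = n₀ + Σ ν·ξ):
  P: 151 − 1(109.2) − 1(22.51) = 19.33
  V: 0 + 1(109.2) = 109.2
  U: 0 + 1(22.51) = 22.51

109 mol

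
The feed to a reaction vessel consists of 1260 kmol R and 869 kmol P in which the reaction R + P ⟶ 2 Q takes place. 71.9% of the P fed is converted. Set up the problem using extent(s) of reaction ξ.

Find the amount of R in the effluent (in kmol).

635 kmol

P reacted = 0.719 × 869 = 624.8 kmol; ν_P = −1, so ξ = 624.8/1 = 624.8 kmol.
Outlet amounts (n = n₀ + ν ξ):
  R: 1260 − 1(624.8) = 635.2
  P: 869 − 1(624.8) = 244.2
  Q: 0 + 2(624.8) = 1250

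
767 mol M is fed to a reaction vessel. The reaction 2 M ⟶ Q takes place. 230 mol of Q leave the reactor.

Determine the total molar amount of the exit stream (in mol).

For Q: n = n₀ + 1ξ → 230 = 0 + 1ξ, giving ξ = 230 mol.
Outlet amounts (n = n₀ + ν ξ):
  M: 767 − 2(230) = 307
  Q: 0 + 1(230) = 230
Total out = 307 + 230 = 537 mol.

537 mol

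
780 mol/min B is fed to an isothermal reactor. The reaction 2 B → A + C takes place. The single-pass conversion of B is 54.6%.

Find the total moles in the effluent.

B reacted = 0.546 × 780 = 425.9 mol/min; ν_B = −2, so ξ = 425.9/2 = 212.9 mol/min.
Outlet amounts (n = n₀ + ν ξ):
  B: 780 − 2(212.9) = 354.1
  A: 0 + 1(212.9) = 212.9
  C: 0 + 1(212.9) = 212.9
Total out = 354.1 + 212.9 + 212.9 = 780 mol/min.

780 mol/min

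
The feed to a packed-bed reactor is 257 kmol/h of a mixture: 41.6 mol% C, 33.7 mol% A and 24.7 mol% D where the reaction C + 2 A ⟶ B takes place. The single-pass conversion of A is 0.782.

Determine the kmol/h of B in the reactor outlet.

A reacted = 0.782 × 86.61 = 67.73 kmol/h; ν_A = −2, so ξ = 67.73/2 = 33.86 kmol/h.
Outlet amounts (n = n₀ + ν ξ):
  C: 106.9 − 1(33.86) = 73.05
  A: 86.61 − 2(33.86) = 18.88
  B: 0 + 1(33.86) = 33.86
  D: 63.48 (inert)

33.9 kmol/h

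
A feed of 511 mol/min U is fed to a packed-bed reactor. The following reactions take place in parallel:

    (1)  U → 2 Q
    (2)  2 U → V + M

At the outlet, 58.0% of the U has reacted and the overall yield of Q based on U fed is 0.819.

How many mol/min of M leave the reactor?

43.6 mol/min

Yield of Q: 2ξ₁ / 511 = 0.819 → ξ₁ = 209.3 mol/min.
Conversion of U: 1ξ₁ + 2ξ₂ = 0.58 × 511 = 296.4 → ξ₂ = 43.56 mol/min.
Outlet amounts (n = n₀ + Σ ν·ξ):
  U: 511 − 1(209.3) − 2(43.56) = 214.6
  Q: 0 + 2(209.3) = 418.5
  V: 0 + 1(43.56) = 43.56
  M: 0 + 1(43.56) = 43.56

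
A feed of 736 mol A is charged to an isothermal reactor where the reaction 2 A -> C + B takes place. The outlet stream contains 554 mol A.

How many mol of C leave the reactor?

For A: n = n₀ − 2ξ → 554 = 736 − 2ξ, giving ξ = 91 mol.
Outlet amounts (n = n₀ + ν ξ):
  A: 736 − 2(91) = 554
  C: 0 + 1(91) = 91
  B: 0 + 1(91) = 91

91 mol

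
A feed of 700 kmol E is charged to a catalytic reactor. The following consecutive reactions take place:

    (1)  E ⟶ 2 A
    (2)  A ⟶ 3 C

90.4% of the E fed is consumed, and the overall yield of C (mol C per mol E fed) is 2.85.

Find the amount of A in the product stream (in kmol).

Conversion of E: E consumed = 1ξ₁ = 0.904 × 700 → ξ₁ = 632.8 kmol.
Yield of C: 3ξ₂ / 700 = 2.85 → ξ₂ = 665 kmol.
Outlet amounts (n = n₀ + Σ ν·ξ):
  E: 700 − 1(632.8) = 67.2
  A: 0 + 2(632.8) − 1(665) = 600.6
  C: 0 + 3(665) = 1995

601 kmol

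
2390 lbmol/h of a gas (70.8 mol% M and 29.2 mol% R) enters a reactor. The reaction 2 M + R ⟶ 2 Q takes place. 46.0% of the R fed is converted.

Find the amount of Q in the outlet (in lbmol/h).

642 lbmol/h

R reacted = 0.46 × 697.9 = 321 lbmol/h; ν_R = −1, so ξ = 321/1 = 321 lbmol/h.
Outlet amounts (n = n₀ + ν ξ):
  M: 1692 − 2(321) = 1050
  R: 697.9 − 1(321) = 376.9
  Q: 0 + 2(321) = 642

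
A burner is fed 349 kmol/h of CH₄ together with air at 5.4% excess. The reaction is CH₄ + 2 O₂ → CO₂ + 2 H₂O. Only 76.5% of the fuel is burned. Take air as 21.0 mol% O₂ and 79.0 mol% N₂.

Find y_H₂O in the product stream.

0.139

Stoichiometric O₂ = 2 × 349 = 698 kmol/h; O₂ fed = 698 × 1.054 = 735.7 kmol/h.
N₂ fed = 735.7 × 79/21 = 2768 kmol/h.
Fuel reacted = 0.765 × 349 → ξ = 267 kmol/h.
Outlet (n = n₀ + ν ξ):
  CH₄: 349 − 1(267) = 82.01
  O₂: 735.7 − 2(267) = 201.7
  N₂: 2768 (inert)
  CO₂: 0 + 1(267) = 267
  H₂O: 0 + 2(267) = 534
Total out = 3852 kmol/h; y_H₂O = 534 / 3852 = 0.1386.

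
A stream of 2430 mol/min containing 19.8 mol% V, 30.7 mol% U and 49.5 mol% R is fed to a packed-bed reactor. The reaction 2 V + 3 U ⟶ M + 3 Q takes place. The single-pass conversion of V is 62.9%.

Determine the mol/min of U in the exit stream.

V reacted = 0.629 × 481.1 = 302.6 mol/min; ν_V = −2, so ξ = 302.6/2 = 151.3 mol/min.
Outlet amounts (n = n₀ + ν ξ):
  V: 481.1 − 2(151.3) = 178.5
  U: 746 − 3(151.3) = 292.1
  M: 0 + 1(151.3) = 151.3
  Q: 0 + 3(151.3) = 454
  R: 1203 (inert)

292 mol/min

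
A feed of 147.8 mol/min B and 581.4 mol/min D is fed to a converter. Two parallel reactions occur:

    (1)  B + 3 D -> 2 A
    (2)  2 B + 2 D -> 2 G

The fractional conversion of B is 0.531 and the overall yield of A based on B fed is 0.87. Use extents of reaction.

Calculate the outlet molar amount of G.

Yield of A: 2ξ₁ / 147.8 = 0.87 → ξ₁ = 64.29 mol/min.
Conversion of B: 1ξ₁ + 2ξ₂ = 0.531 × 147.8 = 78.48 → ξ₂ = 7.094 mol/min.
Outlet amounts (n = n₀ + Σ ν·ξ):
  B: 147.8 − 1(64.29) − 2(7.094) = 69.32
  D: 581.4 − 3(64.29) − 2(7.094) = 374.3
  A: 0 + 2(64.29) = 128.6
  G: 0 + 2(7.094) = 14.19

14.2 mol/min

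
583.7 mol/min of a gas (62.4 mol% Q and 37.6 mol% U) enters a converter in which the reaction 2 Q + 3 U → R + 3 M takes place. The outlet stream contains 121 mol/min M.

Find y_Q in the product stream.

0.522

For M: n = n₀ + 3ξ → 121 = 0 + 3ξ, giving ξ = 40.33 mol/min.
Outlet amounts (n = n₀ + ν ξ):
  Q: 364.2 − 2(40.33) = 283.6
  U: 219.5 − 3(40.33) = 98.47
  R: 0 + 1(40.33) = 40.33
  M: 0 + 3(40.33) = 121
Total out = 543.4 mol/min; y_Q = 283.6 / 543.4 = 0.5219.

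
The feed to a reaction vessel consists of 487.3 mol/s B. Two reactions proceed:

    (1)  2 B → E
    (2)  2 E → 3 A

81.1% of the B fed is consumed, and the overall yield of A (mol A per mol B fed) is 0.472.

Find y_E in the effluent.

Conversion of B: B consumed = 2ξ₁ = 0.811 × 487.3 → ξ₁ = 197.6 mol/s.
Yield of A: 3ξ₂ / 487.3 = 0.472 → ξ₂ = 76.67 mol/s.
Outlet amounts (n = n₀ + Σ ν·ξ):
  B: 487.3 − 2(197.6) = 92.1
  E: 0 + 1(197.6) − 2(76.67) = 44.26
  A: 0 + 3(76.67) = 230
Total out = 366.4 mol/s; y_E = 44.26 / 366.4 = 0.1208.

0.121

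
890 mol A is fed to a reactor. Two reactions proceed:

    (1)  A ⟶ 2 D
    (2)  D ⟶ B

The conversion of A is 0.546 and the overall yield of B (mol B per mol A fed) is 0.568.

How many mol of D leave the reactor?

Conversion of A: A consumed = 1ξ₁ = 0.546 × 890 → ξ₁ = 485.9 mol.
Yield of B: 1ξ₂ / 890 = 0.568 → ξ₂ = 505.5 mol.
Outlet amounts (n = n₀ + Σ ν·ξ):
  A: 890 − 1(485.9) = 404.1
  D: 0 + 2(485.9) − 1(505.5) = 466.4
  B: 0 + 1(505.5) = 505.5

466 mol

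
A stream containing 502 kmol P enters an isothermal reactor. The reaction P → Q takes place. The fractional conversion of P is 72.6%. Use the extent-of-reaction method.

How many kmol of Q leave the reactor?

P reacted = 0.726 × 502 = 364.5 kmol; ν_P = −1, so ξ = 364.5/1 = 364.5 kmol.
Outlet amounts (n = n₀ + ν ξ):
  P: 502 − 1(364.5) = 137.5
  Q: 0 + 1(364.5) = 364.5

364 kmol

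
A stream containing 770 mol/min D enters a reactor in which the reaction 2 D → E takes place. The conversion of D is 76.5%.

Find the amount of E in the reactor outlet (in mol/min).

295 mol/min

D reacted = 0.765 × 770 = 589 mol/min; ν_D = −2, so ξ = 589/2 = 294.5 mol/min.
Outlet amounts (n = n₀ + ν ξ):
  D: 770 − 2(294.5) = 181
  E: 0 + 1(294.5) = 294.5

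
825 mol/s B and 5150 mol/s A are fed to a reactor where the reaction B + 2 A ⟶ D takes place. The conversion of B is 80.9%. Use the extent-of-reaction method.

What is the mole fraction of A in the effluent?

0.822

B reacted = 0.809 × 825 = 667.4 mol/s; ν_B = −1, so ξ = 667.4/1 = 667.4 mol/s.
Outlet amounts (n = n₀ + ν ξ):
  B: 825 − 1(667.4) = 157.6
  A: 5150 − 2(667.4) = 3815
  D: 0 + 1(667.4) = 667.4
Total out = 4640 mol/s; y_A = 3815 / 4640 = 0.8222.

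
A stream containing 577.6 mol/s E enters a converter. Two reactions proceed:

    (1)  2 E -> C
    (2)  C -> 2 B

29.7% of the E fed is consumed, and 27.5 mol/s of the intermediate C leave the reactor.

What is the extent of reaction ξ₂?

Conversion of E: E consumed = 2ξ₁ = 0.297 × 577.6 → ξ₁ = 85.77 mol/s.
C balance: n_C = 0 + 1ξ₁ − 1ξ₂ = 27.5 → ξ₂ = (1·85.77 − 27.5)/1 = 58.27 mol/s.
Outlet amounts (n = n₀ + Σ ν·ξ):
  E: 577.6 − 2(85.77) = 406.1
  C: 0 + 1(85.77) − 1(58.27) = 27.5
  B: 0 + 2(58.27) = 116.5

ξ₂ = 58.3 mol/s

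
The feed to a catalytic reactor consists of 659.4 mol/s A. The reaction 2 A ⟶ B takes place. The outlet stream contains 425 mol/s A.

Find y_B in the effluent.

For A: n = n₀ − 2ξ → 425 = 659.4 − 2ξ, giving ξ = 117.2 mol/s.
Outlet amounts (n = n₀ + ν ξ):
  A: 659.4 − 2(117.2) = 425
  B: 0 + 1(117.2) = 117.2
Total out = 542.2 mol/s; y_B = 117.2 / 542.2 = 0.2162.

0.216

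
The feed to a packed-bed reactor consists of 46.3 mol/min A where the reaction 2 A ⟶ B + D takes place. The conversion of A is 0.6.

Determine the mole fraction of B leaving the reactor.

A reacted = 0.6 × 46.3 = 27.78 mol/min; ν_A = −2, so ξ = 27.78/2 = 13.89 mol/min.
Outlet amounts (n = n₀ + ν ξ):
  A: 46.3 − 2(13.89) = 18.52
  B: 0 + 1(13.89) = 13.89
  D: 0 + 1(13.89) = 13.89
Total out = 46.3 mol/min; y_B = 13.89 / 46.3 = 0.3.

0.3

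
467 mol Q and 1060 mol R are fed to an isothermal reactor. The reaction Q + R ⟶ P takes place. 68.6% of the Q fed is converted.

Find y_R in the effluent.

Q reacted = 0.686 × 467 = 320.4 mol; ν_Q = −1, so ξ = 320.4/1 = 320.4 mol.
Outlet amounts (n = n₀ + ν ξ):
  Q: 467 − 1(320.4) = 146.6
  R: 1060 − 1(320.4) = 739.6
  P: 0 + 1(320.4) = 320.4
Total out = 1207 mol; y_R = 739.6 / 1207 = 0.613.

0.613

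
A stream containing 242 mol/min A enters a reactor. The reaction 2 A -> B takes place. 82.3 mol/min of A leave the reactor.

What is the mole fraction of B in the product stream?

0.492

For A: n = n₀ − 2ξ → 82.3 = 242 − 2ξ, giving ξ = 79.85 mol/min.
Outlet amounts (n = n₀ + ν ξ):
  A: 242 − 2(79.85) = 82.3
  B: 0 + 1(79.85) = 79.85
Total out = 162.2 mol/min; y_B = 79.85 / 162.2 = 0.4924.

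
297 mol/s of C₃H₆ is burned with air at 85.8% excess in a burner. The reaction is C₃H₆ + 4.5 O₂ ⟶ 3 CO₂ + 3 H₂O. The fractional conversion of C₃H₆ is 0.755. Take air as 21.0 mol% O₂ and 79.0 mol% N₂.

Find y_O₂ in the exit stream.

0.12

Stoichiometric O₂ = 4.5 × 297 = 1336 mol/s; O₂ fed = 1336 × 1.858 = 2483 mol/s.
N₂ fed = 2483 × 79/21 = 9342 mol/s.
Fuel reacted = 0.755 × 297 → ξ = 224.2 mol/s.
Outlet (n = n₀ + ν ξ):
  C₃H₆: 297 − 1(224.2) = 72.76
  O₂: 2483 − 4.5(224.2) = 1474
  N₂: 9342 (inert)
  CO₂: 0 + 3(224.2) = 672.7
  H₂O: 0 + 3(224.2) = 672.7
Total out = 12230 mol/s; y_O₂ = 1474 / 12230 = 0.1205.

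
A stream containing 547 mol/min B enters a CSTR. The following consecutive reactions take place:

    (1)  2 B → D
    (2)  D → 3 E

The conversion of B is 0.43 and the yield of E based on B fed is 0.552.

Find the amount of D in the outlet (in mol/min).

17 mol/min

Conversion of B: B consumed = 2ξ₁ = 0.43 × 547 → ξ₁ = 117.6 mol/min.
Yield of E: 3ξ₂ / 547 = 0.552 → ξ₂ = 100.6 mol/min.
Outlet amounts (n = n₀ + Σ ν·ξ):
  B: 547 − 2(117.6) = 311.8
  D: 0 + 1(117.6) − 1(100.6) = 16.96
  E: 0 + 3(100.6) = 301.9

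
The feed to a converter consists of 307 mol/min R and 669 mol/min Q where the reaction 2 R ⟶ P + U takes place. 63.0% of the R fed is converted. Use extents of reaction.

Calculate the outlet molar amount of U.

R reacted = 0.63 × 307 = 193.4 mol/min; ν_R = −2, so ξ = 193.4/2 = 96.7 mol/min.
Outlet amounts (n = n₀ + ν ξ):
  R: 307 − 2(96.7) = 113.6
  P: 0 + 1(96.7) = 96.7
  U: 0 + 1(96.7) = 96.7
  Q: 669 (inert)

96.7 mol/min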